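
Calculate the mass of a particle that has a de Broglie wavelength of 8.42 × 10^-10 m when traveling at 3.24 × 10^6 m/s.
2.43 × 10^-31 kg

From the de Broglie relation λ = h/(mv), we solve for m:

m = h/(λv)
m = (6.626 × 10^-34 J·s) / (8.42 × 10^-10 m × 3.24 × 10^6 m/s)
m = 2.43 × 10^-31 kg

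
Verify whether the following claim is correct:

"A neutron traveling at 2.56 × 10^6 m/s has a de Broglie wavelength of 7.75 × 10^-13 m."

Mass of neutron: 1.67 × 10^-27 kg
False

The claim is incorrect.

Using λ = h/(mv):
λ = (6.626 × 10^-34 J·s) / (1.67 × 10^-27 kg × 2.56 × 10^6 m/s)
λ = 1.55 × 10^-13 m

The actual wavelength differs from the claimed 7.75 × 10^-13 m.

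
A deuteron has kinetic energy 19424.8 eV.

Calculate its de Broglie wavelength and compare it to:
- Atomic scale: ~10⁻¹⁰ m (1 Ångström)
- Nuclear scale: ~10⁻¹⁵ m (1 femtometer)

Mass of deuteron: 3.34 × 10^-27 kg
λ = 1.45 × 10^-13 m, which is between nuclear and atomic scales.

Using λ = h/√(2mKE):

KE = 19424.8 eV = 3.112 × 10^-15 J

λ = h/√(2mKE)
λ = (6.626 × 10^-34 J·s) / √(2 × 3.34 × 10^-27 kg × 3.112 × 10^-15 J)
λ = 1.45 × 10^-13 m

Comparison:
- Atomic scale (10⁻¹⁰ m): λ is 0.0015× this size
- Nuclear scale (10⁻¹⁵ m): λ is 1.5e+02× this size

The wavelength is between nuclear and atomic scales.

This wavelength is appropriate for probing atomic structure but too large for nuclear physics experiments.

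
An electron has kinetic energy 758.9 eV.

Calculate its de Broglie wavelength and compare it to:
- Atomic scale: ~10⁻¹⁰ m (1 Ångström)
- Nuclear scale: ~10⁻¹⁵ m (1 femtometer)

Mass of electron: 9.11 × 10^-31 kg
λ = 4.45 × 10^-11 m, which is between nuclear and atomic scales.

Using λ = h/√(2mKE):

KE = 758.9 eV = 1.216 × 10^-16 J

λ = h/√(2mKE)
λ = (6.626 × 10^-34 J·s) / √(2 × 9.11 × 10^-31 kg × 1.216 × 10^-16 J)
λ = 4.45 × 10^-11 m

Comparison:
- Atomic scale (10⁻¹⁰ m): λ is 0.45× this size
- Nuclear scale (10⁻¹⁵ m): λ is 4.5e+04× this size

The wavelength is between nuclear and atomic scales.

This wavelength is appropriate for probing atomic structure but too large for nuclear physics experiments.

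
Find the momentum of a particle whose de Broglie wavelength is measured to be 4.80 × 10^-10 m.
1.38 × 10^-24 kg·m/s

From the de Broglie relation λ = h/p, we solve for p:

p = h/λ
p = (6.626 × 10^-34 J·s) / (4.80 × 10^-10 m)
p = 1.38 × 10^-24 kg·m/s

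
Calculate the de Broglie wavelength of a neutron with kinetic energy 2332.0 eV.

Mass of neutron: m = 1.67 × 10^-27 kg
5.93 × 10^-13 m

Using λ = h/√(2mKE):

First convert KE to Joules: KE = 2332.0 eV = 3.736 × 10^-16 J

λ = h/√(2mKE)
λ = (6.626 × 10^-34 J·s) / √(2 × 1.67 × 10^-27 kg × 3.736 × 10^-16 J)
λ = 5.93 × 10^-13 m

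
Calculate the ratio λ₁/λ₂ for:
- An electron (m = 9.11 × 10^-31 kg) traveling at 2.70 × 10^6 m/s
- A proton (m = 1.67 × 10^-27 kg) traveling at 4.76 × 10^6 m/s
λ₁/λ₂ = 3.23 × 10^3

Using λ = h/(mv):

λ₁ = h/(m₁v₁) = 2.69 × 10^-10 m
λ₂ = h/(m₂v₂) = 8.34 × 10^-14 m

Ratio λ₁/λ₂ = (m₂v₂)/(m₁v₁)
         = (1.67 × 10^-27 kg × 4.76 × 10^6 m/s) / (9.11 × 10^-31 kg × 2.70 × 10^6 m/s)
         = 3.23 × 10^3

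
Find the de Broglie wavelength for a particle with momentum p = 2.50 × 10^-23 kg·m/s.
2.65 × 10^-11 m

Using the de Broglie relation λ = h/p:

λ = h/p
λ = (6.626 × 10^-34 J·s) / (2.50 × 10^-23 kg·m/s)
λ = 2.65 × 10^-11 m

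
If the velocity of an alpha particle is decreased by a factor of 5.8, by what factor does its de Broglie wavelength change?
The wavelength increases by a factor of 5.8.

From λ = h/(mv), the wavelength is inversely proportional to velocity:

λ ∝ 1/v

If v → v/5.8, then λ → 5.8λ

When velocity is decreased by a factor of 5.8, the wavelength increases by a factor of 5.8.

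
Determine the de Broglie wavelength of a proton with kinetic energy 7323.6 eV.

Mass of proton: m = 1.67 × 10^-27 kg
3.35 × 10^-13 m

Using λ = h/√(2mKE):

First convert KE to Joules: KE = 7323.6 eV = 1.173 × 10^-15 J

λ = h/√(2mKE)
λ = (6.626 × 10^-34 J·s) / √(2 × 1.67 × 10^-27 kg × 1.173 × 10^-15 J)
λ = 3.35 × 10^-13 m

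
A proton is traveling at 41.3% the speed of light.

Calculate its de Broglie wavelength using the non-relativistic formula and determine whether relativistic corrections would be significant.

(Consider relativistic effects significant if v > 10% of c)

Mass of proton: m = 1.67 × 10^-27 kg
Yes, relativistic corrections are needed.

Using the non-relativistic de Broglie formula λ = h/(mv):

v = 41.3% × c = 1.238 × 10^8 m/s

λ = h/(mv)
λ = (6.626 × 10^-34 J·s) / (1.67 × 10^-27 kg × 1.238 × 10^8 m/s)
λ = 3.20 × 10^-15 m

Since v = 41.3% of c > 10% of c, relativistic corrections ARE significant and the actual wavelength would differ from this non-relativistic estimate.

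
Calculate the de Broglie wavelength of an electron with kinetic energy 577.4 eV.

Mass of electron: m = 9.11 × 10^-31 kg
5.10 × 10^-11 m

Using λ = h/√(2mKE):

First convert KE to Joules: KE = 577.4 eV = 9.251 × 10^-17 J

λ = h/√(2mKE)
λ = (6.626 × 10^-34 J·s) / √(2 × 9.11 × 10^-31 kg × 9.251 × 10^-17 J)
λ = 5.10 × 10^-11 m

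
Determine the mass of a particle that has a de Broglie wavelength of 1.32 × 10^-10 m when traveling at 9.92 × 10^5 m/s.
5.06 × 10^-30 kg

From the de Broglie relation λ = h/(mv), we solve for m:

m = h/(λv)
m = (6.626 × 10^-34 J·s) / (1.32 × 10^-10 m × 9.92 × 10^5 m/s)
m = 5.06 × 10^-30 kg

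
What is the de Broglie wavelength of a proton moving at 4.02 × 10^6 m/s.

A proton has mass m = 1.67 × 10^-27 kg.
9.87 × 10^-14 m

Using the de Broglie relation λ = h/(mv):

λ = h/(mv)
λ = (6.626 × 10^-34 J·s) / (1.67 × 10^-27 kg × 4.02 × 10^6 m/s)
λ = 9.87 × 10^-14 m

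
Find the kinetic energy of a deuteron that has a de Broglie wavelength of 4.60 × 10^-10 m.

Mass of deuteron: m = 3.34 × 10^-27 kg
3.11 × 10^-22 J (or 1.94 × 10^-3 eV)

From λ = h/√(2mKE), we solve for KE:

λ² = h²/(2mKE)
KE = h²/(2mλ²)
KE = (6.626 × 10^-34 J·s)² / (2 × 3.34 × 10^-27 kg × (4.60 × 10^-10 m)²)
KE = 3.11 × 10^-22 J
KE = 1.94 × 10^-3 eV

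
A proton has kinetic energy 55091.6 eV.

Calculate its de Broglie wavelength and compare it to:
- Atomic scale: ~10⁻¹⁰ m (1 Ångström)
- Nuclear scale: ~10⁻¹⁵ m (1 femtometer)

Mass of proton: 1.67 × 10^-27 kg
λ = 1.22 × 10^-13 m, which is between nuclear and atomic scales.

Using λ = h/√(2mKE):

KE = 55091.6 eV = 8.827 × 10^-15 J

λ = h/√(2mKE)
λ = (6.626 × 10^-34 J·s) / √(2 × 1.67 × 10^-27 kg × 8.827 × 10^-15 J)
λ = 1.22 × 10^-13 m

Comparison:
- Atomic scale (10⁻¹⁰ m): λ is 0.0012× this size
- Nuclear scale (10⁻¹⁵ m): λ is 1.2e+02× this size

The wavelength is between nuclear and atomic scales.

This wavelength is appropriate for probing atomic structure but too large for nuclear physics experiments.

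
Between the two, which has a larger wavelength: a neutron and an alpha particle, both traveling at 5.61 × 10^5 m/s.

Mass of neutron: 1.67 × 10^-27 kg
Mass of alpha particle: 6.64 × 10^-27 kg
The neutron has the longer wavelength.

Using λ = h/(mv), since both particles have the same velocity, the wavelength depends only on mass.

For neutron: λ₁ = h/(m₁v) = 7.07 × 10^-13 m
For alpha particle: λ₂ = h/(m₂v) = 1.78 × 10^-13 m

Since λ ∝ 1/m at constant velocity, the lighter particle has the longer wavelength.

The neutron has the longer de Broglie wavelength.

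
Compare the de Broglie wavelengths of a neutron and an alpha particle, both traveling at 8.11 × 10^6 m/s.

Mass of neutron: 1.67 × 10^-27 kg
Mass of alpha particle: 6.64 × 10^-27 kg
The neutron has the longer wavelength.

Using λ = h/(mv), since both particles have the same velocity, the wavelength depends only on mass.

For neutron: λ₁ = h/(m₁v) = 4.89 × 10^-14 m
For alpha particle: λ₂ = h/(m₂v) = 1.23 × 10^-14 m

Since λ ∝ 1/m at constant velocity, the lighter particle has the longer wavelength.

The neutron has the longer de Broglie wavelength.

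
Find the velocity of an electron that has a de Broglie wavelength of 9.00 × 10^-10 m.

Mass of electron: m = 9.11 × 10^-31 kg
8.08 × 10^5 m/s

From the de Broglie relation λ = h/(mv), we solve for v:

v = h/(mλ)
v = (6.626 × 10^-34 J·s) / (9.11 × 10^-31 kg × 9.00 × 10^-10 m)
v = 8.08 × 10^5 m/s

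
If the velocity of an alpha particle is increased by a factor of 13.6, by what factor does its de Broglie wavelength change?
The wavelength decreases by a factor of 13.6.

From λ = h/(mv), the wavelength is inversely proportional to velocity:

λ ∝ 1/v

If v → 13.6v, then λ → λ/13.6

When velocity is increased by a factor of 13.6, the wavelength decreases by a factor of 13.6.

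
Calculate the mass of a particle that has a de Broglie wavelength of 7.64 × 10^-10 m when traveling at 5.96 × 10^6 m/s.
1.46 × 10^-31 kg

From the de Broglie relation λ = h/(mv), we solve for m:

m = h/(λv)
m = (6.626 × 10^-34 J·s) / (7.64 × 10^-10 m × 5.96 × 10^6 m/s)
m = 1.46 × 10^-31 kg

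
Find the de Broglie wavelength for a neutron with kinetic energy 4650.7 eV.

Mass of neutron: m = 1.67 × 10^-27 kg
4.20 × 10^-13 m

Using λ = h/√(2mKE):

First convert KE to Joules: KE = 4650.7 eV = 7.451 × 10^-16 J

λ = h/√(2mKE)
λ = (6.626 × 10^-34 J·s) / √(2 × 1.67 × 10^-27 kg × 7.451 × 10^-16 J)
λ = 4.20 × 10^-13 m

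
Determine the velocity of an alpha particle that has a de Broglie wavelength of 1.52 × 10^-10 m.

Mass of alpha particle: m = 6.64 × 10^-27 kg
6.57 × 10^2 m/s

From the de Broglie relation λ = h/(mv), we solve for v:

v = h/(mλ)
v = (6.626 × 10^-34 J·s) / (6.64 × 10^-27 kg × 1.52 × 10^-10 m)
v = 6.57 × 10^2 m/s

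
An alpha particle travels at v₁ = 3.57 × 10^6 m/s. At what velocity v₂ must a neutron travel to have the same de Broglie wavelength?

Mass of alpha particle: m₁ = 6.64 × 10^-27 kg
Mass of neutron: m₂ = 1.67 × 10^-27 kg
v₂ = 1.42 × 10^7 m/s

For equal de Broglie wavelengths: λ₁ = λ₂

h/(m₁v₁) = h/(m₂v₂)
m₁v₁ = m₂v₂
v₂ = v₁ · (m₁/m₂)

v₂ = 3.57 × 10^6 m/s × (6.64 × 10^-27 kg / 1.67 × 10^-27 kg)
v₂ = 1.42 × 10^7 m/s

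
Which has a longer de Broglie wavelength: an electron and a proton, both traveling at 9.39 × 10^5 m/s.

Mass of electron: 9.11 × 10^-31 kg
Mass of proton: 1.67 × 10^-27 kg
The electron has the longer wavelength.

Using λ = h/(mv), since both particles have the same velocity, the wavelength depends only on mass.

For electron: λ₁ = h/(m₁v) = 7.75 × 10^-10 m
For proton: λ₂ = h/(m₂v) = 4.23 × 10^-13 m

Since λ ∝ 1/m at constant velocity, the lighter particle has the longer wavelength.

The electron has the longer de Broglie wavelength.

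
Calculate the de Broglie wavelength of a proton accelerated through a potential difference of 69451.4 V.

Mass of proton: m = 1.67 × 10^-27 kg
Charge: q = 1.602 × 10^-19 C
1.09 × 10^-13 m

When a particle is accelerated through voltage V, it gains kinetic energy KE = qV.

The de Broglie wavelength is then λ = h/√(2mqV):

λ = h/√(2mqV)
λ = (6.626 × 10^-34 J·s) / √(2 × 1.67 × 10^-27 kg × 1.602 × 10^-19 C × 69451.4 V)
λ = 1.09 × 10^-13 m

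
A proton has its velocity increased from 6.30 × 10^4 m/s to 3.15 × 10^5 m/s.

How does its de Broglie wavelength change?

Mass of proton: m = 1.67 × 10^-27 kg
The wavelength decreases by a factor of 5.

Using λ = h/(mv):

Initial wavelength: λ₁ = h/(mv₁) = 6.30 × 10^-12 m
Final wavelength: λ₂ = h/(mv₂) = 1.26 × 10^-12 m

Since λ ∝ 1/v, when velocity increases by a factor of 5, the wavelength decreases by a factor of 5.

λ₂/λ₁ = v₁/v₂ = 1/5

The wavelength decreases by a factor of 5.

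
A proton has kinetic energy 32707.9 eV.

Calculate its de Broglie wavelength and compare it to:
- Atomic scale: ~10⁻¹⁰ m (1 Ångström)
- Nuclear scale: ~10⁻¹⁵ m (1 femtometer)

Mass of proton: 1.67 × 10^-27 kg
λ = 1.58 × 10^-13 m, which is between nuclear and atomic scales.

Using λ = h/√(2mKE):

KE = 32707.9 eV = 5.240 × 10^-15 J

λ = h/√(2mKE)
λ = (6.626 × 10^-34 J·s) / √(2 × 1.67 × 10^-27 kg × 5.240 × 10^-15 J)
λ = 1.58 × 10^-13 m

Comparison:
- Atomic scale (10⁻¹⁰ m): λ is 0.0016× this size
- Nuclear scale (10⁻¹⁵ m): λ is 1.6e+02× this size

The wavelength is between nuclear and atomic scales.

This wavelength is appropriate for probing atomic structure but too large for nuclear physics experiments.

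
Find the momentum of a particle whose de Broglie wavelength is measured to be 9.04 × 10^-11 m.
7.33 × 10^-24 kg·m/s

From the de Broglie relation λ = h/p, we solve for p:

p = h/λ
p = (6.626 × 10^-34 J·s) / (9.04 × 10^-11 m)
p = 7.33 × 10^-24 kg·m/s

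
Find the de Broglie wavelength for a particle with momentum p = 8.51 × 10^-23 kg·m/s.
7.79 × 10^-12 m

Using the de Broglie relation λ = h/p:

λ = h/p
λ = (6.626 × 10^-34 J·s) / (8.51 × 10^-23 kg·m/s)
λ = 7.79 × 10^-12 m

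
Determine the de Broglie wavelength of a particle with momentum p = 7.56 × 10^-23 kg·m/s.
8.76 × 10^-12 m

Using the de Broglie relation λ = h/p:

λ = h/p
λ = (6.626 × 10^-34 J·s) / (7.56 × 10^-23 kg·m/s)
λ = 8.76 × 10^-12 m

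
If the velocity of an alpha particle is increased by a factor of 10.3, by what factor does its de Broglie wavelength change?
The wavelength decreases by a factor of 10.3.

From λ = h/(mv), the wavelength is inversely proportional to velocity:

λ ∝ 1/v

If v → 10.3v, then λ → λ/10.3

When velocity is increased by a factor of 10.3, the wavelength decreases by a factor of 10.3.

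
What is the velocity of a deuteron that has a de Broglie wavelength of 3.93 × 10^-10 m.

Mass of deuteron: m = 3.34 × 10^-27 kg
5.05 × 10^2 m/s

From the de Broglie relation λ = h/(mv), we solve for v:

v = h/(mλ)
v = (6.626 × 10^-34 J·s) / (3.34 × 10^-27 kg × 3.93 × 10^-10 m)
v = 5.05 × 10^2 m/s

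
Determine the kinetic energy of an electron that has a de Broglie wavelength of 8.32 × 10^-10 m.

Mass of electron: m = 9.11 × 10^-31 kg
3.48 × 10^-19 J (or 2.17 eV)

From λ = h/√(2mKE), we solve for KE:

λ² = h²/(2mKE)
KE = h²/(2mλ²)
KE = (6.626 × 10^-34 J·s)² / (2 × 9.11 × 10^-31 kg × (8.32 × 10^-10 m)²)
KE = 3.48 × 10^-19 J
KE = 2.17 eV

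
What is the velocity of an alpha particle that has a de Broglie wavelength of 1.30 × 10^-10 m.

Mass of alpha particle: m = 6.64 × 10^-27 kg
7.68 × 10^2 m/s

From the de Broglie relation λ = h/(mv), we solve for v:

v = h/(mλ)
v = (6.626 × 10^-34 J·s) / (6.64 × 10^-27 kg × 1.30 × 10^-10 m)
v = 7.68 × 10^2 m/s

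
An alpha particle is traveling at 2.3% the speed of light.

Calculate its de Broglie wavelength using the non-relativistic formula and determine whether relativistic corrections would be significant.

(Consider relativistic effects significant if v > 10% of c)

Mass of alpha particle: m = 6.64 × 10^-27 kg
No, relativistic corrections are not needed.

Using the non-relativistic de Broglie formula λ = h/(mv):

v = 2.3% × c = 6.895 × 10^6 m/s

λ = h/(mv)
λ = (6.626 × 10^-34 J·s) / (6.64 × 10^-27 kg × 6.895 × 10^6 m/s)
λ = 1.45 × 10^-14 m

Since v = 2.3% of c < 10% of c, relativistic corrections are NOT significant and this non-relativistic result is a good approximation.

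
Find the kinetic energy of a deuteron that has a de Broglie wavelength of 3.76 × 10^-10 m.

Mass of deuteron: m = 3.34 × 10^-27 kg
4.65 × 10^-22 J (or 2.90 × 10^-3 eV)

From λ = h/√(2mKE), we solve for KE:

λ² = h²/(2mKE)
KE = h²/(2mλ²)
KE = (6.626 × 10^-34 J·s)² / (2 × 3.34 × 10^-27 kg × (3.76 × 10^-10 m)²)
KE = 4.65 × 10^-22 J
KE = 2.90 × 10^-3 eV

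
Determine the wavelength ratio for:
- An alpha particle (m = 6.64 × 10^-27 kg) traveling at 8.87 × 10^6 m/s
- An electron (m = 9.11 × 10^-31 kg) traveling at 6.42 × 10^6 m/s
λ₁/λ₂ = 9.93 × 10^-5

Using λ = h/(mv):

λ₁ = h/(m₁v₁) = 1.13 × 10^-14 m
λ₂ = h/(m₂v₂) = 1.13 × 10^-10 m

Ratio λ₁/λ₂ = (m₂v₂)/(m₁v₁)
         = (9.11 × 10^-31 kg × 6.42 × 10^6 m/s) / (6.64 × 10^-27 kg × 8.87 × 10^6 m/s)
         = 9.93 × 10^-5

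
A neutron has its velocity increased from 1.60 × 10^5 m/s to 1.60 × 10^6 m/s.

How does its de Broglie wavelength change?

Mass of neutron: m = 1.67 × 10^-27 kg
The wavelength decreases by a factor of 10.

Using λ = h/(mv):

Initial wavelength: λ₁ = h/(mv₁) = 2.48 × 10^-12 m
Final wavelength: λ₂ = h/(mv₂) = 2.48 × 10^-13 m

Since λ ∝ 1/v, when velocity increases by a factor of 10, the wavelength decreases by a factor of 10.

λ₂/λ₁ = v₁/v₂ = 1/10

The wavelength decreases by a factor of 10.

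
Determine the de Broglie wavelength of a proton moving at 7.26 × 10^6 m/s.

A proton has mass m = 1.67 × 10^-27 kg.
5.47 × 10^-14 m

Using the de Broglie relation λ = h/(mv):

λ = h/(mv)
λ = (6.626 × 10^-34 J·s) / (1.67 × 10^-27 kg × 7.26 × 10^6 m/s)
λ = 5.47 × 10^-14 m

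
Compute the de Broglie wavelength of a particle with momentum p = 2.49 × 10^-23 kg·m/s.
2.66 × 10^-11 m

Using the de Broglie relation λ = h/p:

λ = h/p
λ = (6.626 × 10^-34 J·s) / (2.49 × 10^-23 kg·m/s)
λ = 2.66 × 10^-11 m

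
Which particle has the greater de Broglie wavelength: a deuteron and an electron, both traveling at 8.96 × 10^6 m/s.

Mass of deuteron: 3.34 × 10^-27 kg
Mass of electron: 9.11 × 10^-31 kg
The electron has the longer wavelength.

Using λ = h/(mv), since both particles have the same velocity, the wavelength depends only on mass.

For deuteron: λ₁ = h/(m₁v) = 2.21 × 10^-14 m
For electron: λ₂ = h/(m₂v) = 8.12 × 10^-11 m

Since λ ∝ 1/m at constant velocity, the lighter particle has the longer wavelength.

The electron has the longer de Broglie wavelength.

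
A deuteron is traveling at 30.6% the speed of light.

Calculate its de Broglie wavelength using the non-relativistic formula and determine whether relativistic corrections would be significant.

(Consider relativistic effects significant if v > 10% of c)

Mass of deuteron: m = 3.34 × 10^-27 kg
Yes, relativistic corrections are needed.

Using the non-relativistic de Broglie formula λ = h/(mv):

v = 30.6% × c = 9.174 × 10^7 m/s

λ = h/(mv)
λ = (6.626 × 10^-34 J·s) / (3.34 × 10^-27 kg × 9.174 × 10^7 m/s)
λ = 2.16 × 10^-15 m

Since v = 30.6% of c > 10% of c, relativistic corrections ARE significant and the actual wavelength would differ from this non-relativistic estimate.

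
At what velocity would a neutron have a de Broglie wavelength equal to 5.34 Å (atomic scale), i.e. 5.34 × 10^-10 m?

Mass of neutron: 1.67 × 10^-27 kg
7.43 × 10^2 m/s

From λ = h/(mv), solve for v:

v = h/(mλ)
v = (6.626 × 10^-34 J·s) / (1.67 × 10^-27 kg × 5.34 × 10^-10 m)
v = 7.43 × 10^2 m/s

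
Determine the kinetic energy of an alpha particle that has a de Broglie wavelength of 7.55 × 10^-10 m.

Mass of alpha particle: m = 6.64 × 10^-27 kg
5.80 × 10^-23 J (or 3.62 × 10^-4 eV)

From λ = h/√(2mKE), we solve for KE:

λ² = h²/(2mKE)
KE = h²/(2mλ²)
KE = (6.626 × 10^-34 J·s)² / (2 × 6.64 × 10^-27 kg × (7.55 × 10^-10 m)²)
KE = 5.80 × 10^-23 J
KE = 3.62 × 10^-4 eV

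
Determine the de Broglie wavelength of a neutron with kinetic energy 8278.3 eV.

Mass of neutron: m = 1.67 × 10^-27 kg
3.15 × 10^-13 m

Using λ = h/√(2mKE):

First convert KE to Joules: KE = 8278.3 eV = 1.326 × 10^-15 J

λ = h/√(2mKE)
λ = (6.626 × 10^-34 J·s) / √(2 × 1.67 × 10^-27 kg × 1.326 × 10^-15 J)
λ = 3.15 × 10^-13 m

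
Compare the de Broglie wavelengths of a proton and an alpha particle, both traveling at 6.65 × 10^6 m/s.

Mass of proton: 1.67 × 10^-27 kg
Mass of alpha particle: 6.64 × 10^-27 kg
The proton has the longer wavelength.

Using λ = h/(mv), since both particles have the same velocity, the wavelength depends only on mass.

For proton: λ₁ = h/(m₁v) = 5.97 × 10^-14 m
For alpha particle: λ₂ = h/(m₂v) = 1.50 × 10^-14 m

Since λ ∝ 1/m at constant velocity, the lighter particle has the longer wavelength.

The proton has the longer de Broglie wavelength.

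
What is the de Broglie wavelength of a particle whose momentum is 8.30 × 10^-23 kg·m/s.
7.98 × 10^-12 m

Using the de Broglie relation λ = h/p:

λ = h/p
λ = (6.626 × 10^-34 J·s) / (8.30 × 10^-23 kg·m/s)
λ = 7.98 × 10^-12 m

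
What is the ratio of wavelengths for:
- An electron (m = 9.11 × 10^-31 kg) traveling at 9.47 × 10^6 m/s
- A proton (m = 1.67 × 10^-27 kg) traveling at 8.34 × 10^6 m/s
λ₁/λ₂ = 1.61 × 10^3

Using λ = h/(mv):

λ₁ = h/(m₁v₁) = 7.68 × 10^-11 m
λ₂ = h/(m₂v₂) = 4.76 × 10^-14 m

Ratio λ₁/λ₂ = (m₂v₂)/(m₁v₁)
         = (1.67 × 10^-27 kg × 8.34 × 10^6 m/s) / (9.11 × 10^-31 kg × 9.47 × 10^6 m/s)
         = 1.61 × 10^3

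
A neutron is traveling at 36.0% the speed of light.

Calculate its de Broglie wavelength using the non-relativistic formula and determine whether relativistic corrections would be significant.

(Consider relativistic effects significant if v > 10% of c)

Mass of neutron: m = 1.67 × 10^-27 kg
Yes, relativistic corrections are needed.

Using the non-relativistic de Broglie formula λ = h/(mv):

v = 36.0% × c = 1.079 × 10^8 m/s

λ = h/(mv)
λ = (6.626 × 10^-34 J·s) / (1.67 × 10^-27 kg × 1.079 × 10^8 m/s)
λ = 3.68 × 10^-15 m

Since v = 36.0% of c > 10% of c, relativistic corrections ARE significant and the actual wavelength would differ from this non-relativistic estimate.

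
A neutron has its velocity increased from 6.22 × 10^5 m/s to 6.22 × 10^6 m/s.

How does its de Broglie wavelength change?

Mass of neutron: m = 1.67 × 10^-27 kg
The wavelength decreases by a factor of 10.

Using λ = h/(mv):

Initial wavelength: λ₁ = h/(mv₁) = 6.38 × 10^-13 m
Final wavelength: λ₂ = h/(mv₂) = 6.38 × 10^-14 m

Since λ ∝ 1/v, when velocity increases by a factor of 10, the wavelength decreases by a factor of 10.

λ₂/λ₁ = v₁/v₂ = 1/10

The wavelength decreases by a factor of 10.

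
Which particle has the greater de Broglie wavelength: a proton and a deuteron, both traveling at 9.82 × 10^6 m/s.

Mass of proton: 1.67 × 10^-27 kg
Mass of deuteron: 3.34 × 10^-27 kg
The proton has the longer wavelength.

Using λ = h/(mv), since both particles have the same velocity, the wavelength depends only on mass.

For proton: λ₁ = h/(m₁v) = 4.04 × 10^-14 m
For deuteron: λ₂ = h/(m₂v) = 2.02 × 10^-14 m

Since λ ∝ 1/m at constant velocity, the lighter particle has the longer wavelength.

The proton has the longer de Broglie wavelength.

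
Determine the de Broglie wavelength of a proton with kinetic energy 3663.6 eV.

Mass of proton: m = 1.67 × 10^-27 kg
4.73 × 10^-13 m

Using λ = h/√(2mKE):

First convert KE to Joules: KE = 3663.6 eV = 5.870 × 10^-16 J

λ = h/√(2mKE)
λ = (6.626 × 10^-34 J·s) / √(2 × 1.67 × 10^-27 kg × 5.870 × 10^-16 J)
λ = 4.73 × 10^-13 m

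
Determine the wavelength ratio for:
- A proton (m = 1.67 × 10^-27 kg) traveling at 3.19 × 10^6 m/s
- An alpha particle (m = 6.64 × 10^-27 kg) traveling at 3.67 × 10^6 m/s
λ₁/λ₂ = 4.57

Using λ = h/(mv):

λ₁ = h/(m₁v₁) = 1.24 × 10^-13 m
λ₂ = h/(m₂v₂) = 2.72 × 10^-14 m

Ratio λ₁/λ₂ = (m₂v₂)/(m₁v₁)
         = (6.64 × 10^-27 kg × 3.67 × 10^6 m/s) / (1.67 × 10^-27 kg × 3.19 × 10^6 m/s)
         = 4.57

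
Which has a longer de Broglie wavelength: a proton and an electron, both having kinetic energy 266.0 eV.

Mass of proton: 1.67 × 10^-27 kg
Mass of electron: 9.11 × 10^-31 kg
The electron has the longer wavelength.

Using λ = h/√(2mKE):

For proton: λ₁ = h/√(2m₁KE) = 1.76 × 10^-12 m
For electron: λ₂ = h/√(2m₂KE) = 7.52 × 10^-11 m

Since λ ∝ 1/√m at constant kinetic energy, the lighter particle has the longer wavelength.

The electron has the longer de Broglie wavelength.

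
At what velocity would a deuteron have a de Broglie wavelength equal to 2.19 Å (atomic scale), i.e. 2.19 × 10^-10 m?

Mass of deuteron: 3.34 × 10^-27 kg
9.06 × 10^2 m/s

From λ = h/(mv), solve for v:

v = h/(mλ)
v = (6.626 × 10^-34 J·s) / (3.34 × 10^-27 kg × 2.19 × 10^-10 m)
v = 9.06 × 10^2 m/s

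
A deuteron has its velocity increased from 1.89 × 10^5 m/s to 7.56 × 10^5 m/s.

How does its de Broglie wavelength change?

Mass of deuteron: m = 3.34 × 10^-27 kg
The wavelength decreases by a factor of 4.

Using λ = h/(mv):

Initial wavelength: λ₁ = h/(mv₁) = 1.05 × 10^-12 m
Final wavelength: λ₂ = h/(mv₂) = 2.62 × 10^-13 m

Since λ ∝ 1/v, when velocity increases by a factor of 4, the wavelength decreases by a factor of 4.

λ₂/λ₁ = v₁/v₂ = 1/4

The wavelength decreases by a factor of 4.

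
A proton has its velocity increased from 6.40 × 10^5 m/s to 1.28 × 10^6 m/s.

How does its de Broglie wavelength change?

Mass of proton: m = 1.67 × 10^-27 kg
The wavelength decreases by a factor of 2.

Using λ = h/(mv):

Initial wavelength: λ₁ = h/(mv₁) = 6.20 × 10^-13 m
Final wavelength: λ₂ = h/(mv₂) = 3.10 × 10^-13 m

Since λ ∝ 1/v, when velocity increases by a factor of 2, the wavelength decreases by a factor of 2.

λ₂/λ₁ = v₁/v₂ = 1/2

The wavelength decreases by a factor of 2.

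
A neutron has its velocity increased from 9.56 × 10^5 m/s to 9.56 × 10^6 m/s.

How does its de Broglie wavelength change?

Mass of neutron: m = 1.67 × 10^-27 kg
The wavelength decreases by a factor of 10.

Using λ = h/(mv):

Initial wavelength: λ₁ = h/(mv₁) = 4.15 × 10^-13 m
Final wavelength: λ₂ = h/(mv₂) = 4.15 × 10^-14 m

Since λ ∝ 1/v, when velocity increases by a factor of 10, the wavelength decreases by a factor of 10.

λ₂/λ₁ = v₁/v₂ = 1/10

The wavelength decreases by a factor of 10.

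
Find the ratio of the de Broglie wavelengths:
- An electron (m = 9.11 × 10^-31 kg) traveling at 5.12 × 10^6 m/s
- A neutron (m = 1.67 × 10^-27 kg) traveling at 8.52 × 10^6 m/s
λ₁/λ₂ = 3.05 × 10^3

Using λ = h/(mv):

λ₁ = h/(m₁v₁) = 1.42 × 10^-10 m
λ₂ = h/(m₂v₂) = 4.66 × 10^-14 m

Ratio λ₁/λ₂ = (m₂v₂)/(m₁v₁)
         = (1.67 × 10^-27 kg × 8.52 × 10^6 m/s) / (9.11 × 10^-31 kg × 5.12 × 10^6 m/s)
         = 3.05 × 10^3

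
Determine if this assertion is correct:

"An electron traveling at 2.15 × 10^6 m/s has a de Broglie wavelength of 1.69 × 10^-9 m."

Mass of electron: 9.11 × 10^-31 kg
False

The claim is incorrect.

Using λ = h/(mv):
λ = (6.626 × 10^-34 J·s) / (9.11 × 10^-31 kg × 2.15 × 10^6 m/s)
λ = 3.38 × 10^-10 m

The actual wavelength differs from the claimed 1.69 × 10^-9 m.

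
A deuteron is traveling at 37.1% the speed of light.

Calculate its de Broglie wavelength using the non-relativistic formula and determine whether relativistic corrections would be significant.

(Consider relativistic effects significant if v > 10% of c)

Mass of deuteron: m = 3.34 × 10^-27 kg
Yes, relativistic corrections are needed.

Using the non-relativistic de Broglie formula λ = h/(mv):

v = 37.1% × c = 1.112 × 10^8 m/s

λ = h/(mv)
λ = (6.626 × 10^-34 J·s) / (3.34 × 10^-27 kg × 1.112 × 10^8 m/s)
λ = 1.78 × 10^-15 m

Since v = 37.1% of c > 10% of c, relativistic corrections ARE significant and the actual wavelength would differ from this non-relativistic estimate.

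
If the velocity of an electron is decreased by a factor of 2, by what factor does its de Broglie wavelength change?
The wavelength increases by a factor of 2.

From λ = h/(mv), the wavelength is inversely proportional to velocity:

λ ∝ 1/v

If v → v/2, then λ → 2λ

When velocity is decreased by a factor of 2, the wavelength increases by a factor of 2.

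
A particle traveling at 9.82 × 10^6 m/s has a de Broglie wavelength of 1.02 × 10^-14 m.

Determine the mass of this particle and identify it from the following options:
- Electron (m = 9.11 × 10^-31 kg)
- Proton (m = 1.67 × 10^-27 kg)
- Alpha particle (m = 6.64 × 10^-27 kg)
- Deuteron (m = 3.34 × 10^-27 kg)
The particle is an alpha particle.

From λ = h/(mv), solve for mass:

m = h/(λv)
m = (6.626 × 10^-34 J·s) / (1.02 × 10^-14 m × 9.82 × 10^6 m/s)
m = 6.62 × 10^-27 kg

Comparing with the listed masses, this is closest to an alpha particle.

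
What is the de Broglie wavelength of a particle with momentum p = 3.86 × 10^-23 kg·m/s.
1.72 × 10^-11 m

Using the de Broglie relation λ = h/p:

λ = h/p
λ = (6.626 × 10^-34 J·s) / (3.86 × 10^-23 kg·m/s)
λ = 1.72 × 10^-11 m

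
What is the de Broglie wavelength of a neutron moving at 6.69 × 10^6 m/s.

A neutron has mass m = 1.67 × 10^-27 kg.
5.93 × 10^-14 m

Using the de Broglie relation λ = h/(mv):

λ = h/(mv)
λ = (6.626 × 10^-34 J·s) / (1.67 × 10^-27 kg × 6.69 × 10^6 m/s)
λ = 5.93 × 10^-14 m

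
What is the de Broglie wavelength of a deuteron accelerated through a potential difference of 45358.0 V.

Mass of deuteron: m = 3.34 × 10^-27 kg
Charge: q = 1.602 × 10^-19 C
9.51 × 10^-14 m

When a particle is accelerated through voltage V, it gains kinetic energy KE = qV.

The de Broglie wavelength is then λ = h/√(2mqV):

λ = h/√(2mqV)
λ = (6.626 × 10^-34 J·s) / √(2 × 3.34 × 10^-27 kg × 1.602 × 10^-19 C × 45358.0 V)
λ = 9.51 × 10^-14 m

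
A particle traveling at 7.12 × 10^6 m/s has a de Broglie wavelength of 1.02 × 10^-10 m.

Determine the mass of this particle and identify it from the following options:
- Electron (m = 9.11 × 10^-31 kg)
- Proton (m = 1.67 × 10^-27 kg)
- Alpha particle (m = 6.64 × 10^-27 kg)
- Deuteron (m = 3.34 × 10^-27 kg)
The particle is an electron.

From λ = h/(mv), solve for mass:

m = h/(λv)
m = (6.626 × 10^-34 J·s) / (1.02 × 10^-10 m × 7.12 × 10^6 m/s)
m = 9.12 × 10^-31 kg

Comparing with the listed masses, this is closest to an electron.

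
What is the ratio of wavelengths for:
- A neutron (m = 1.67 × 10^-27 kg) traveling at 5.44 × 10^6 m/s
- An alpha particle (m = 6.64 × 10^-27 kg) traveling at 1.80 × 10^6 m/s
λ₁/λ₂ = 1.32

Using λ = h/(mv):

λ₁ = h/(m₁v₁) = 7.29 × 10^-14 m
λ₂ = h/(m₂v₂) = 5.54 × 10^-14 m

Ratio λ₁/λ₂ = (m₂v₂)/(m₁v₁)
         = (6.64 × 10^-27 kg × 1.80 × 10^6 m/s) / (1.67 × 10^-27 kg × 5.44 × 10^6 m/s)
         = 1.32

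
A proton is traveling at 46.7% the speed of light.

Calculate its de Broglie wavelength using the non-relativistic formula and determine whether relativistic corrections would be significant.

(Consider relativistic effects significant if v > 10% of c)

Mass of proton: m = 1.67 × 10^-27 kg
Yes, relativistic corrections are needed.

Using the non-relativistic de Broglie formula λ = h/(mv):

v = 46.7% × c = 1.400 × 10^8 m/s

λ = h/(mv)
λ = (6.626 × 10^-34 J·s) / (1.67 × 10^-27 kg × 1.400 × 10^8 m/s)
λ = 2.83 × 10^-15 m

Since v = 46.7% of c > 10% of c, relativistic corrections ARE significant and the actual wavelength would differ from this non-relativistic estimate.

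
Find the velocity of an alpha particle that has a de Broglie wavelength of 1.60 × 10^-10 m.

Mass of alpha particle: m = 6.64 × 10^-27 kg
6.24 × 10^2 m/s

From the de Broglie relation λ = h/(mv), we solve for v:

v = h/(mλ)
v = (6.626 × 10^-34 J·s) / (6.64 × 10^-27 kg × 1.60 × 10^-10 m)
v = 6.24 × 10^2 m/s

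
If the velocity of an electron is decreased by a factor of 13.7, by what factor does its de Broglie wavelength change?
The wavelength increases by a factor of 13.7.

From λ = h/(mv), the wavelength is inversely proportional to velocity:

λ ∝ 1/v

If v → v/13.7, then λ → 13.7λ

When velocity is decreased by a factor of 13.7, the wavelength increases by a factor of 13.7.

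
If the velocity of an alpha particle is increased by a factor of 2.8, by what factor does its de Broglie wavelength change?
The wavelength decreases by a factor of 2.8.

From λ = h/(mv), the wavelength is inversely proportional to velocity:

λ ∝ 1/v

If v → 2.8v, then λ → λ/2.8

When velocity is increased by a factor of 2.8, the wavelength decreases by a factor of 2.8.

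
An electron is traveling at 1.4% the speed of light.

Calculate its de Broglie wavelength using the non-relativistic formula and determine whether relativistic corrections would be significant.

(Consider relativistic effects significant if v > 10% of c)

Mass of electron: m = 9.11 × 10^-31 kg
No, relativistic corrections are not needed.

Using the non-relativistic de Broglie formula λ = h/(mv):

v = 1.4% × c = 4.197 × 10^6 m/s

λ = h/(mv)
λ = (6.626 × 10^-34 J·s) / (9.11 × 10^-31 kg × 4.197 × 10^6 m/s)
λ = 1.73 × 10^-10 m

Since v = 1.4% of c < 10% of c, relativistic corrections are NOT significant and this non-relativistic result is a good approximation.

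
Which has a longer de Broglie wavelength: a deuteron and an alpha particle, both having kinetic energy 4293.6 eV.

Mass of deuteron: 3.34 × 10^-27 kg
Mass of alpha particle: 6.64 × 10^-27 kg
The deuteron has the longer wavelength.

Using λ = h/√(2mKE):

For deuteron: λ₁ = h/√(2m₁KE) = 3.09 × 10^-13 m
For alpha particle: λ₂ = h/√(2m₂KE) = 2.19 × 10^-13 m

Since λ ∝ 1/√m at constant kinetic energy, the lighter particle has the longer wavelength.

The deuteron has the longer de Broglie wavelength.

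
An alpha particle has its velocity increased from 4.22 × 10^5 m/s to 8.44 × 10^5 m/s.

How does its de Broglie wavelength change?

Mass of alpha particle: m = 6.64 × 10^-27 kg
The wavelength decreases by a factor of 2.

Using λ = h/(mv):

Initial wavelength: λ₁ = h/(mv₁) = 2.36 × 10^-13 m
Final wavelength: λ₂ = h/(mv₂) = 1.18 × 10^-13 m

Since λ ∝ 1/v, when velocity increases by a factor of 2, the wavelength decreases by a factor of 2.

λ₂/λ₁ = v₁/v₂ = 1/2

The wavelength decreases by a factor of 2.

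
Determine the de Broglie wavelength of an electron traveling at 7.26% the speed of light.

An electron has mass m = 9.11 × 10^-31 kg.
3.34 × 10^-11 m

Using the de Broglie relation λ = h/(mv):

v = 7.26% × c = 2.176 × 10^7 m/s

λ = h/(mv)
λ = (6.626 × 10^-34 J·s) / (9.11 × 10^-31 kg × 2.176 × 10^7 m/s)
λ = 3.34 × 10^-11 m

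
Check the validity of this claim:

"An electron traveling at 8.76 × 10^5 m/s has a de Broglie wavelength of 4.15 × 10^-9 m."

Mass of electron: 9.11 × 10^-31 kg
False

The claim is incorrect.

Using λ = h/(mv):
λ = (6.626 × 10^-34 J·s) / (9.11 × 10^-31 kg × 8.76 × 10^5 m/s)
λ = 8.30 × 10^-10 m

The actual wavelength differs from the claimed 4.15 × 10^-9 m.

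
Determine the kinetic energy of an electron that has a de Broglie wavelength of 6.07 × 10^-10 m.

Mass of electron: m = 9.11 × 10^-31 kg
6.54 × 10^-19 J (or 4.08 eV)

From λ = h/√(2mKE), we solve for KE:

λ² = h²/(2mKE)
KE = h²/(2mλ²)
KE = (6.626 × 10^-34 J·s)² / (2 × 9.11 × 10^-31 kg × (6.07 × 10^-10 m)²)
KE = 6.54 × 10^-19 J
KE = 4.08 eV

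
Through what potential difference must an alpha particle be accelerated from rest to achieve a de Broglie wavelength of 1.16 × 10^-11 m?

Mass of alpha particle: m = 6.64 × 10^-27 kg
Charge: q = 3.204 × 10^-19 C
7.67 × 10^-1 V

From λ = h/√(2mqV), we solve for V:

λ² = h²/(2mqV)
V = h²/(2mqλ²)
V = (6.626 × 10^-34 J·s)² / (2 × 6.64 × 10^-27 kg × 3.204 × 10^-19 C × (1.16 × 10^-11 m)²)
V = 7.67 × 10^-1 V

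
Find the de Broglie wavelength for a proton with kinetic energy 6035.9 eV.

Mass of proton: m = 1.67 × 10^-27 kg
3.69 × 10^-13 m

Using λ = h/√(2mKE):

First convert KE to Joules: KE = 6035.9 eV = 9.671 × 10^-16 J

λ = h/√(2mKE)
λ = (6.626 × 10^-34 J·s) / √(2 × 1.67 × 10^-27 kg × 9.671 × 10^-16 J)
λ = 3.69 × 10^-13 m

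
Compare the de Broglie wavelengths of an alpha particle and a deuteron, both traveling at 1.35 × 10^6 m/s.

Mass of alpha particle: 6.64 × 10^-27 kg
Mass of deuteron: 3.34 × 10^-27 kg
The deuteron has the longer wavelength.

Using λ = h/(mv), since both particles have the same velocity, the wavelength depends only on mass.

For alpha particle: λ₁ = h/(m₁v) = 7.39 × 10^-14 m
For deuteron: λ₂ = h/(m₂v) = 1.47 × 10^-13 m

Since λ ∝ 1/m at constant velocity, the lighter particle has the longer wavelength.

The deuteron has the longer de Broglie wavelength.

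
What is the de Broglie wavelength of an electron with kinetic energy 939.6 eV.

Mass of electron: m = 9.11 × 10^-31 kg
4.00 × 10^-11 m

Using λ = h/√(2mKE):

First convert KE to Joules: KE = 939.6 eV = 1.505 × 10^-16 J

λ = h/√(2mKE)
λ = (6.626 × 10^-34 J·s) / √(2 × 9.11 × 10^-31 kg × 1.505 × 10^-16 J)
λ = 4.00 × 10^-11 m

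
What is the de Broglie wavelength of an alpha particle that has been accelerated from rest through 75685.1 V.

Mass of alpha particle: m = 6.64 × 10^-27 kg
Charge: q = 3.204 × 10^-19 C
3.69 × 10^-14 m

When a particle is accelerated through voltage V, it gains kinetic energy KE = qV.

The de Broglie wavelength is then λ = h/√(2mqV):

λ = h/√(2mqV)
λ = (6.626 × 10^-34 J·s) / √(2 × 6.64 × 10^-27 kg × 3.204 × 10^-19 C × 75685.1 V)
λ = 3.69 × 10^-14 m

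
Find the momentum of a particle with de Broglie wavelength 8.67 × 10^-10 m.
7.64 × 10^-25 kg·m/s

From the de Broglie relation λ = h/p, we solve for p:

p = h/λ
p = (6.626 × 10^-34 J·s) / (8.67 × 10^-10 m)
p = 7.64 × 10^-25 kg·m/s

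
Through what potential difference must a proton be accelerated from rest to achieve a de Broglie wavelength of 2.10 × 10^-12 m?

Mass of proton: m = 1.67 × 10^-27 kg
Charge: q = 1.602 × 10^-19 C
186 V

From λ = h/√(2mqV), we solve for V:

λ² = h²/(2mqV)
V = h²/(2mqλ²)
V = (6.626 × 10^-34 J·s)² / (2 × 1.67 × 10^-27 kg × 1.602 × 10^-19 C × (2.10 × 10^-12 m)²)
V = 186 V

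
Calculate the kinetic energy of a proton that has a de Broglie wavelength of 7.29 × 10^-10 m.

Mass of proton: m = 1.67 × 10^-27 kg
2.47 × 10^-22 J (or 1.54 × 10^-3 eV)

From λ = h/√(2mKE), we solve for KE:

λ² = h²/(2mKE)
KE = h²/(2mλ²)
KE = (6.626 × 10^-34 J·s)² / (2 × 1.67 × 10^-27 kg × (7.29 × 10^-10 m)²)
KE = 2.47 × 10^-22 J
KE = 1.54 × 10^-3 eV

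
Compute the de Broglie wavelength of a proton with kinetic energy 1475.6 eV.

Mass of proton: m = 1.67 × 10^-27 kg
7.46 × 10^-13 m

Using λ = h/√(2mKE):

First convert KE to Joules: KE = 1475.6 eV = 2.364 × 10^-16 J

λ = h/√(2mKE)
λ = (6.626 × 10^-34 J·s) / √(2 × 1.67 × 10^-27 kg × 2.364 × 10^-16 J)
λ = 7.46 × 10^-13 m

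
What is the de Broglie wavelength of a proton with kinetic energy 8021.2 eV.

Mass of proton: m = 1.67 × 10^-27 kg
3.20 × 10^-13 m

Using λ = h/√(2mKE):

First convert KE to Joules: KE = 8021.2 eV = 1.285 × 10^-15 J

λ = h/√(2mKE)
λ = (6.626 × 10^-34 J·s) / √(2 × 1.67 × 10^-27 kg × 1.285 × 10^-15 J)
λ = 3.20 × 10^-13 m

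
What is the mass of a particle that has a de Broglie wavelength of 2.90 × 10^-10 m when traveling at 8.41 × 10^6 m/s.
2.72 × 10^-31 kg

From the de Broglie relation λ = h/(mv), we solve for m:

m = h/(λv)
m = (6.626 × 10^-34 J·s) / (2.90 × 10^-10 m × 8.41 × 10^6 m/s)
m = 2.72 × 10^-31 kg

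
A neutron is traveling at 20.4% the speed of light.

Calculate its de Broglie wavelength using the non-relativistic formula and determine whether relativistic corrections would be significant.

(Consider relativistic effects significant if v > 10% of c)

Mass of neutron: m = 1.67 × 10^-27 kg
Yes, relativistic corrections are needed.

Using the non-relativistic de Broglie formula λ = h/(mv):

v = 20.4% × c = 6.116 × 10^7 m/s

λ = h/(mv)
λ = (6.626 × 10^-34 J·s) / (1.67 × 10^-27 kg × 6.116 × 10^7 m/s)
λ = 6.49 × 10^-15 m

Since v = 20.4% of c > 10% of c, relativistic corrections ARE significant and the actual wavelength would differ from this non-relativistic estimate.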